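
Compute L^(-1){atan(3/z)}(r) sin(3*r)/r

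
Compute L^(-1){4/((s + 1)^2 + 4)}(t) 2*exp(-t)*sin(2*t)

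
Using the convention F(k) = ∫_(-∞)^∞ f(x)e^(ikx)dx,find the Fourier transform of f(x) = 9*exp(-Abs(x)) 18/(k^2 + 1)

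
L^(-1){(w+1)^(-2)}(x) x * exp(-x)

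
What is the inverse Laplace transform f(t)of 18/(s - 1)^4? 3 * t^3 * exp(t)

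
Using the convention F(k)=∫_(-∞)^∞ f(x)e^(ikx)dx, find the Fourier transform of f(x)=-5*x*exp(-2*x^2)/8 -5*sqrt(2)*I*sqrt(pi)*k*exp(-k^2/8)/64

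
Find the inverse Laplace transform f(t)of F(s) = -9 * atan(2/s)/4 -9 * sin(2 * t)/(4 * t)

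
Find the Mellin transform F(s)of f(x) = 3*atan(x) -3*pi*sec(pi*s/2)/(2*s)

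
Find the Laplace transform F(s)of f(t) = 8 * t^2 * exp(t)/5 16/(5 * (s - 1)^3)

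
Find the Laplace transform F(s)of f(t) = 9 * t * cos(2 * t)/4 9 * (s^2-4)/(4 * (s^2 + 4)^2)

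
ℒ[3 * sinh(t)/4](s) 3/(4 * (s^2-1))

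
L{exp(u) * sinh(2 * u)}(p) 2/((p - 1)^2 - 4)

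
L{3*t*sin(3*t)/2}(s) 9*s/(s^2 + 9)^2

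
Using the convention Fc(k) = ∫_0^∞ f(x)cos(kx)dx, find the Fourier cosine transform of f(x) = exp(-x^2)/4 sqrt(pi)*exp(-k^2/4)/8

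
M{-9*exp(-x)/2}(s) -9*gamma(s)/2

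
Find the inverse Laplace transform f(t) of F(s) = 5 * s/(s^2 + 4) 5 * cos(2 * t) 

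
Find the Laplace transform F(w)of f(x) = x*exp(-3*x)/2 1/(2*(w + 3)^2)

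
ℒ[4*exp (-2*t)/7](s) 4/ (7*(s + 2))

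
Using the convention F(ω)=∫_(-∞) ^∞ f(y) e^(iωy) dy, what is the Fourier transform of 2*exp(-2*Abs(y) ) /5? 8/(5*(ω^2 + 4) ) 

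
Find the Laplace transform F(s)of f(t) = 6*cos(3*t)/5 6*s/(5*(s^2 + 9))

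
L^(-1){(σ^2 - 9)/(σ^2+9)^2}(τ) τ*cos(3*τ)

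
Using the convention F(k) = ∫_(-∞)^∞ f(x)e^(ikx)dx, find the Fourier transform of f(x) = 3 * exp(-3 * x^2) sqrt(3) * sqrt(pi) * exp(-k^2/12)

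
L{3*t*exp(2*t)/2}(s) 3/(2*(s - 2)^2)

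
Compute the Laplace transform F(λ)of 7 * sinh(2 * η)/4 7/(2 * (λ^2 - 4))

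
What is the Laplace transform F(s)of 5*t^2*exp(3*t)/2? 5/(s - 3)^3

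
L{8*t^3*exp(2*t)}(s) 48/(s - 2)^4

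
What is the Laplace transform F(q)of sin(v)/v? atan(1/q)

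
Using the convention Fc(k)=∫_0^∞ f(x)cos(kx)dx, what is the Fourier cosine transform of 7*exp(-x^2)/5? 7*sqrt(pi)*exp(-k^2/4)/10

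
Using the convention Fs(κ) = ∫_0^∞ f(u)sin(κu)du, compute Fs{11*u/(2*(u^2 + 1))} 11*pi*exp(-κ)/4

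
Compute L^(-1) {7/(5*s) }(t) 7/5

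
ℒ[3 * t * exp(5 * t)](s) 3/(s - 5)^2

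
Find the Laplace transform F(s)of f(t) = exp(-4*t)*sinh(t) 1/((s + 4)^2-1)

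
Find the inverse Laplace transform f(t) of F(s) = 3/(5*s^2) 3*t/5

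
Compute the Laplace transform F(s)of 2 2/s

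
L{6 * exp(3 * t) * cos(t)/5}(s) 6 * (s - 3)/(5 * ((s - 3)^2 + 1))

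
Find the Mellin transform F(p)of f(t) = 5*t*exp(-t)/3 5*gamma(p + 1)/3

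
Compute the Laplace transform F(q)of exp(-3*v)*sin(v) 1/((q + 3)^2 + 1)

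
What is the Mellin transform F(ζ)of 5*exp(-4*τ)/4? 5*gamma(ζ)/(4*2^(2*ζ))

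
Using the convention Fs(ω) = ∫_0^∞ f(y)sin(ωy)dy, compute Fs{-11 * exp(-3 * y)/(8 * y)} -11 * atan(ω/3)/8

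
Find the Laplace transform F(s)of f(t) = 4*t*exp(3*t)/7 4/(7*(s - 3)^2)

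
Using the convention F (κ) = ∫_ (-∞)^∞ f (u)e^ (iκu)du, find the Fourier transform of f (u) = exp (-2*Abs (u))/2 2/ (κ^2 + 4)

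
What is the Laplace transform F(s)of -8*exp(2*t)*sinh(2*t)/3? -16/(3*s*(s - 4))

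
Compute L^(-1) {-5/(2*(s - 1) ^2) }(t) -5*t*exp(t) /2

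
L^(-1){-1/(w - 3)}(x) -exp(3 * x)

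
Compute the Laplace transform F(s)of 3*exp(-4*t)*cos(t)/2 3*(s+4)/(2*((s+4)^2+1))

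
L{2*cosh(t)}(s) 2*s/(s^2 - 1)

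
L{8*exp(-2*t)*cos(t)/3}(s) 8*(s+2)/(3*((s+2)^2+1))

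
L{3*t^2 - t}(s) 6/s^3 - 1/s^2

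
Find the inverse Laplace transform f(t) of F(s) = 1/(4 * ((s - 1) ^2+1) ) exp(t) * sin(t) /4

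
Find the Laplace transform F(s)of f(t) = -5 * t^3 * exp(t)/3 -10/(s - 1)^4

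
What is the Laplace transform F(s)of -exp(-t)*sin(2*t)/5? -2/(5*(s + 1)^2 + 20)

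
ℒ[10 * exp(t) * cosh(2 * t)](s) 10 * (s - 1)/((s - 1)^2 - 4)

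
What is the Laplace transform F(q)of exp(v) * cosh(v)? (q - 1)/(q * (q - 2))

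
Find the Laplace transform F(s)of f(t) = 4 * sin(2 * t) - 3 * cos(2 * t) 8/(s^2 + 4) - 3 * s/(s^2 + 4)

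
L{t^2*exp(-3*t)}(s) 2/(s + 3)^3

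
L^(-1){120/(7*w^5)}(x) 5*x^4/7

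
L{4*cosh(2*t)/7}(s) 4*s/(7*(s^2 - 4))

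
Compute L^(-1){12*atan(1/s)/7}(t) 12*sin(t)/(7*t)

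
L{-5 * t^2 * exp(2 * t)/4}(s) -5/(2 * (s - 2)^3)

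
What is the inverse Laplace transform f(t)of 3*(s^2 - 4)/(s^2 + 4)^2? 3*t*cos(2*t)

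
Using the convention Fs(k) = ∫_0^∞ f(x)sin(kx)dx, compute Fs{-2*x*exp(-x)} -4*k/(k^2 + 1)^2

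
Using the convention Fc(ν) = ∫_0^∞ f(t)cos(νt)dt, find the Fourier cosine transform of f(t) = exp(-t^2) sqrt(pi) * exp(-ν^2/4)/2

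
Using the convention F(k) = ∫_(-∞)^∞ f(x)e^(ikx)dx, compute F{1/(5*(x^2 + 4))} pi*exp(-2*Abs(k))/10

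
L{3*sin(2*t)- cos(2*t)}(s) 6/(s^2 + 4)- s/(s^2 + 4)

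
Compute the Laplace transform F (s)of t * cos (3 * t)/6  (s^2-9)/ (6 * (s^2 + 9)^2)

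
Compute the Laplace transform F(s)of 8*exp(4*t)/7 8/(7*(s - 4))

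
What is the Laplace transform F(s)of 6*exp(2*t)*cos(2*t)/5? 6*(s - 2)/(5*((s - 2)^2 + 4))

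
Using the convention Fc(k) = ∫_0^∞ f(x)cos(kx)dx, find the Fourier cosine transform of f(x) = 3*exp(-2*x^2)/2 3*sqrt(2)*sqrt(pi)*exp(-k^2/8)/8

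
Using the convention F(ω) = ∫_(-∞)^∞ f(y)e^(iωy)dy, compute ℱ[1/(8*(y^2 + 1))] pi*exp(-Abs(ω))/8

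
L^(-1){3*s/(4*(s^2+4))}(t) 3*cos(2*t)/4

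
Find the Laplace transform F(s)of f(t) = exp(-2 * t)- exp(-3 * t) 1/(s + 2) - 1/(s + 3)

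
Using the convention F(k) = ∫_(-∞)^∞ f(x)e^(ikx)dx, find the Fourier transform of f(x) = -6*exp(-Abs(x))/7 -12/(7*k^2 + 7)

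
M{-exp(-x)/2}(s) -gamma(s)/2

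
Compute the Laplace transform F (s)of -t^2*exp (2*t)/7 -2/ (7*(s - 2)^3)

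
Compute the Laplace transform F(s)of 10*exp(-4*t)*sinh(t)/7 10/(7*((s + 4)^2 - 1))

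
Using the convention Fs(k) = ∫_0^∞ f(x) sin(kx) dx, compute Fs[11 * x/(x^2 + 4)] 11 * pi * exp(-2 * k) /2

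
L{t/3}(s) 1/(3*s^2)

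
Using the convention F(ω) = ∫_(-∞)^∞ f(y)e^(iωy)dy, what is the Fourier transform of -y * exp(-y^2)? -I * sqrt(pi) * ω * exp(-ω^2/4)/2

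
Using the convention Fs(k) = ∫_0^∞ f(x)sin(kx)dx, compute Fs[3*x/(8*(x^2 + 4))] 3*pi*exp(-2*k)/16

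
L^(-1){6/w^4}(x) x^3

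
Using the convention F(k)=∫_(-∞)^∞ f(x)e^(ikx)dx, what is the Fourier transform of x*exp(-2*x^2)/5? sqrt(2)*I*sqrt(pi)*k*exp(-k^2/8)/40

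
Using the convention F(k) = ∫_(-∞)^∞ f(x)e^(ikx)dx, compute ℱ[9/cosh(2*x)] 9*pi/(2*cosh(pi*k/4))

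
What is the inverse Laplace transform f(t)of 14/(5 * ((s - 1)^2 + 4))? 7 * exp(t) * sin(2 * t)/5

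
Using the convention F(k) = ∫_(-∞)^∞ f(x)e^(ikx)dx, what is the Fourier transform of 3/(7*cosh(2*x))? 3*pi/(14*cosh(pi*k/4))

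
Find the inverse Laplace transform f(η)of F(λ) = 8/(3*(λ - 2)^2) 8*η*exp(2*η)/3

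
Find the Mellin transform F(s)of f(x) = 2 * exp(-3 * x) 2 * gamma(s)/3^s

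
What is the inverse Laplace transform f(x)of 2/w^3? x^2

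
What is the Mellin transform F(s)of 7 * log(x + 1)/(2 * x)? -7 * pi * csc(pi * s)/(2 * s - 2)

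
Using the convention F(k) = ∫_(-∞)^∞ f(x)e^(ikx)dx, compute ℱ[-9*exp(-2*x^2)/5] -9*sqrt(2)*sqrt(pi)*exp(-k^2/8)/10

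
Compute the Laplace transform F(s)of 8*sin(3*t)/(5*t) 8*atan(3/s)/5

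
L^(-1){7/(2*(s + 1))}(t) 7*exp(-t)/2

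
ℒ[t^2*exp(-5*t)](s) 2/(s + 5)^3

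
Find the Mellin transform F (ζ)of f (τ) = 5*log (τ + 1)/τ -5*pi*csc (pi*ζ)/ (ζ - 1)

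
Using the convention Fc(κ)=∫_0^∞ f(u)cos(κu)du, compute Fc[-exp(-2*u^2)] -sqrt(2)*sqrt(pi)*exp(-κ^2/8)/4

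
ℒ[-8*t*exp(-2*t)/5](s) -8/(5*(s + 2)^2)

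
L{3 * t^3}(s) 18/s^4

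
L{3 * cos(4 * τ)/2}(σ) 3 * σ/(2 * (σ^2 + 16))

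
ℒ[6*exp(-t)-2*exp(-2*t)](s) 6/(s + 1)-2/(s + 2) 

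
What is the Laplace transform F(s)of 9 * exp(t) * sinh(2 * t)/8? 9/(4 * ((s - 1)^2-4))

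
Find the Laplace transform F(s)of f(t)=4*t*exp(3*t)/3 4/(3*(s - 3)^2)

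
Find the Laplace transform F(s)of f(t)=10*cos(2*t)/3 10*s/(3*(s^2+4))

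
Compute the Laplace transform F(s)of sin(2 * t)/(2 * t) atan(2/s)/2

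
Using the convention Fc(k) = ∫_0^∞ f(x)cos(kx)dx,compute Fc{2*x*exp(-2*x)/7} 2*(4 - k^2)/(7*(k^2 + 4)^2)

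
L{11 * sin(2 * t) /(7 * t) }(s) 11 * atan(2/s) /7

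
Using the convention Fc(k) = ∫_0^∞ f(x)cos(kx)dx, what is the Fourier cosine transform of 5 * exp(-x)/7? 5/(7 * (k^2 + 1))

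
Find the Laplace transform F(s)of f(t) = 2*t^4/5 48/(5*s^5)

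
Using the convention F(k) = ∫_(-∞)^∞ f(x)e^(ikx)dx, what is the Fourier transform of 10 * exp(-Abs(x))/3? 20/(3 * (k^2 + 1))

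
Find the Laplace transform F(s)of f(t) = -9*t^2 -18/s^3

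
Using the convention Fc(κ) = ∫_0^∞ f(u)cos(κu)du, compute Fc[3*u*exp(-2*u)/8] 3*(4 - κ^2)/(8*(κ^2 + 4)^2)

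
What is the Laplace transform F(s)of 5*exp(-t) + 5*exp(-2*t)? 5/(s + 1) + 5/(s + 2)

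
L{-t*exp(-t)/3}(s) -1/(3*(s + 1)^2)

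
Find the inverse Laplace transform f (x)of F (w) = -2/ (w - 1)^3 -x^2 * exp (x)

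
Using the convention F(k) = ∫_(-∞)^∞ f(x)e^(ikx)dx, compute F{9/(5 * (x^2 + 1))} 9 * pi * exp(-Abs(k))/5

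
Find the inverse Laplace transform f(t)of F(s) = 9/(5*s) 9/5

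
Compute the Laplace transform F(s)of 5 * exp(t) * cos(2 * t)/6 5 * (s - 1)/(6 * ((s - 1)^2 + 4))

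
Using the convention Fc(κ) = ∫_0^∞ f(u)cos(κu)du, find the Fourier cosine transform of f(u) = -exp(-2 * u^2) -sqrt(2) * sqrt(pi) * exp(-κ^2/8)/4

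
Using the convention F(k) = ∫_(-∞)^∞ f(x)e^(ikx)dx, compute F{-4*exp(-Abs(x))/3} -8/(3*k^2 + 3)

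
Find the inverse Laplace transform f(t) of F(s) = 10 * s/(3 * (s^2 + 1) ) 10 * cos(t) /3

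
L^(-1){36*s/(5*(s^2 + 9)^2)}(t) 6*t*sin(3*t)/5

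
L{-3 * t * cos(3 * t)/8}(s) 3 * (9 - s^2)/(8 * (s^2 + 9)^2)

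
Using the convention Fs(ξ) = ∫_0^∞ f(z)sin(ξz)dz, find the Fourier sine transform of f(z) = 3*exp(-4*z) 3*ξ/(ξ^2 + 16)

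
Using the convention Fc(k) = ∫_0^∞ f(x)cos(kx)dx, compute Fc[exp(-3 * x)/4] 3/(4 * (k^2 + 9))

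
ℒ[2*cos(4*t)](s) 2*s/(s^2 + 16)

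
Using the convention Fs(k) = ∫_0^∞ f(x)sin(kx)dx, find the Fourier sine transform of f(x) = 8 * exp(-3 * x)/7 8 * k/(7 * (k^2 + 9))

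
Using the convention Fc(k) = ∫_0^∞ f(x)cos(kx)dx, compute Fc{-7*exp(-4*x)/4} -7/(k^2 + 16)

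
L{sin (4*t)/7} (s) 4/ (7*(s^2 + 16))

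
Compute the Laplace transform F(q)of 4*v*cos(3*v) 4*(q^2 - 9)/(q^2+9)^2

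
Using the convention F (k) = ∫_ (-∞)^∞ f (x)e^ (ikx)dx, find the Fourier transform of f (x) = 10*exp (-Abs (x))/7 20/ (7*(k^2 + 1))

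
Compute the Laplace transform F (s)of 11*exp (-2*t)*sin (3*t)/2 33/ (2*( (s + 2)^2 + 9))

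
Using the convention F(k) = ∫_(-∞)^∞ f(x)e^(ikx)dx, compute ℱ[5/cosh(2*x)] 5*pi/(2*cosh(pi*k/4))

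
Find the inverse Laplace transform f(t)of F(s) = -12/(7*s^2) -12*t/7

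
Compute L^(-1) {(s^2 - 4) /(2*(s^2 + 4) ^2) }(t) t*cos(2*t) /2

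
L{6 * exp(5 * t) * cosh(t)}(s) 6 * (s - 5)/((s - 5)^2-1)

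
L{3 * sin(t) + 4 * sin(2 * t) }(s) 8/(s^2 + 4) + 3/(s^2 + 1) 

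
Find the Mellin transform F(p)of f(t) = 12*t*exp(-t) 12*gamma(p+1)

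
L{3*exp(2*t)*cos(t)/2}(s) 3*(s - 2)/(2*((s - 2)^2 + 1))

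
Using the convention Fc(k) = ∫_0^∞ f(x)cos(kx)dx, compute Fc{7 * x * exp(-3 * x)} 7 * (9 - k^2)/(k^2+9)^2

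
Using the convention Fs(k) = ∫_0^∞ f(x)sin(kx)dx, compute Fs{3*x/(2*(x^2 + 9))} 3*pi*exp(-3*k)/4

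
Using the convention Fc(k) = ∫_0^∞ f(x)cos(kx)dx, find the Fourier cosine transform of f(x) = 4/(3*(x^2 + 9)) 2*pi*exp(-3*k)/9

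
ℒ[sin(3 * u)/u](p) atan(3/p)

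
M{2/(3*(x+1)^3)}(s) pi*(s - 2)*(s - 1)/(3*sin(pi*s))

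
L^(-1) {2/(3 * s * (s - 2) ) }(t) 2 * exp(t) * sinh(t) /3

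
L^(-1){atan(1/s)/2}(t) sin(t)/(2*t)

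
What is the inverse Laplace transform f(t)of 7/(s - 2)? 7 * exp(2 * t)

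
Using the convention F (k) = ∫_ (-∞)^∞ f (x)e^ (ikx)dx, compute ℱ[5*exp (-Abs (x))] 10/ (k^2 + 1)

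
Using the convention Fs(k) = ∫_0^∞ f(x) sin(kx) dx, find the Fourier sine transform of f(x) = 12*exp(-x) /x 12*atan(k) 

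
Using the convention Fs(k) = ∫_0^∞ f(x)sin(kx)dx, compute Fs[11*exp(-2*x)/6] 11*k/(6*(k^2 + 4))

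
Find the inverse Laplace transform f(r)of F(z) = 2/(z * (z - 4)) exp(2 * r) * sinh(2 * r)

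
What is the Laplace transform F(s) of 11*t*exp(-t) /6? 11/(6*(s + 1) ^2) 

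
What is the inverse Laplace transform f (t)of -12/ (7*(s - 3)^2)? -12*t*exp (3*t)/7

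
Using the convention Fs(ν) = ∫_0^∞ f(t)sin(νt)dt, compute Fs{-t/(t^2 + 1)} -pi*exp(-ν)/2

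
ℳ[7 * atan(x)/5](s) -7 * pi * sec(pi * s/2)/(10 * s)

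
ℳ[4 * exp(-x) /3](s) 4 * gamma(s) /3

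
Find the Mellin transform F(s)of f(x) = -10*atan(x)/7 5*pi*sec(pi*s/2)/(7*s)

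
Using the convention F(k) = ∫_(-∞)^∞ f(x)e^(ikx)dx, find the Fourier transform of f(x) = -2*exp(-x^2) -2*sqrt(pi)*exp(-k^2/4)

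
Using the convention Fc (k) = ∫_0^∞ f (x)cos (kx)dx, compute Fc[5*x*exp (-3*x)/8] 5*(9 - k^2)/ (8*(k^2 + 9)^2)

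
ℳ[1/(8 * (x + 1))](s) pi * csc(pi * s)/8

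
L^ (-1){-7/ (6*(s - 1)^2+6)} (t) -7*exp (t)*sin (t)/6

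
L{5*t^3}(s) 30/s^4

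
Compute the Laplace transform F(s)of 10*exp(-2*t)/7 10/(7*(s+2))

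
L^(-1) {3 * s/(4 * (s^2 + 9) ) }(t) 3 * cos(3 * t) /4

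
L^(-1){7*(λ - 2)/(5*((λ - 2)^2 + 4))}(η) 7*exp(2*η)*cos(2*η)/5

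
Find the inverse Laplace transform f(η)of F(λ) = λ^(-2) η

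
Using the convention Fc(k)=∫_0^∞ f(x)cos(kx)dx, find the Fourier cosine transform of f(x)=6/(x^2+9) pi * exp(-3 * k)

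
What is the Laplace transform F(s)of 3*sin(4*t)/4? 3/(s^2 + 16)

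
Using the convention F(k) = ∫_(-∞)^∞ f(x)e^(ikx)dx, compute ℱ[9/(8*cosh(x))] 9*pi/(8*cosh(pi*k/2))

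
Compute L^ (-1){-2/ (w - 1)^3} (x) -x^2 * exp (x)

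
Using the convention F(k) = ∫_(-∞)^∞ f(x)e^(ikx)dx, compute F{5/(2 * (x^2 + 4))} 5 * pi * exp(-2 * Abs(k))/4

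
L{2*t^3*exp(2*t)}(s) 12/(s - 2)^4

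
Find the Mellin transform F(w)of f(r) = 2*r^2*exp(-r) 2*gamma(w+2)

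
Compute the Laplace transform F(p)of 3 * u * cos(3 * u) 3 * (p^2 - 9)/(p^2 + 9)^2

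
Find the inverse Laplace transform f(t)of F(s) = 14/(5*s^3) 7*t^2/5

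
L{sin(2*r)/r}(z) atan(2/z)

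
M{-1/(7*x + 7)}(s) -pi*csc(pi*s)/7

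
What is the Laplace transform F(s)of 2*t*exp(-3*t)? 2/(s+3)^2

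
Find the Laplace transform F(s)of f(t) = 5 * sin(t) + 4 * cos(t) 5/(s^2 + 1) + 4 * s/(s^2 + 1)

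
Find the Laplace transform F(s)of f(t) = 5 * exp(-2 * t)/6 5/(6 * (s + 2))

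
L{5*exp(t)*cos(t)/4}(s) 5*(s - 1)/(4*((s - 1)^2 + 1))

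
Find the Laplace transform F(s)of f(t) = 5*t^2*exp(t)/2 5/(s - 1)^3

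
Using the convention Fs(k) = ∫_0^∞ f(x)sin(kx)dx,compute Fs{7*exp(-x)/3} 7*k/(3*(k^2 + 1))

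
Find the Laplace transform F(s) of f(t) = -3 -3/s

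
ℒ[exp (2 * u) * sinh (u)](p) 1/ ( (p - 2)^2 - 1)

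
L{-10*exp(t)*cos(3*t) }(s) 10*(1 - s) /((s - 1) ^2 + 9) 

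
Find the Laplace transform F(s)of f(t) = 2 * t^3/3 4/s^4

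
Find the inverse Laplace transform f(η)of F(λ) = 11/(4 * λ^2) 11 * η/4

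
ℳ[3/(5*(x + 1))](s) 3*pi*csc(pi*s)/5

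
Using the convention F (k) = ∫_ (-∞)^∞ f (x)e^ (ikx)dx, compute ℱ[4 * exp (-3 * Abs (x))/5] 24/ (5 * (k^2 + 9))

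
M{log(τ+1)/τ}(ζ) -pi * csc(pi * ζ)/(ζ - 1)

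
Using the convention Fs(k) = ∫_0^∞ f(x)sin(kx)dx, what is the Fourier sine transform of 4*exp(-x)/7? 4*k/(7*(k^2 + 1))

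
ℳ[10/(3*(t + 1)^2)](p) -10*pi*(p - 1)/(3*sin(pi*p))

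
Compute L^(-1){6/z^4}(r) r^3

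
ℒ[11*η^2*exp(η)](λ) 22/(λ - 1)^3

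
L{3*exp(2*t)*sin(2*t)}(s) 6/((s - 2)^2 + 4)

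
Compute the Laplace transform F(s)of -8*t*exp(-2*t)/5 -8/(5*(s+2)^2)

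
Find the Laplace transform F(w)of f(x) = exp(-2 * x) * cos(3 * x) (w+2)/((w+2)^2+9)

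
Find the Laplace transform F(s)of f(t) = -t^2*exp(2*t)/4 -1/(2*(s - 2)^3)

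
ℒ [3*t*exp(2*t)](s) 3/(s - 2)^2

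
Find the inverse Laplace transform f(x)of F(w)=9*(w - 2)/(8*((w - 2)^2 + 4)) 9*exp(2*x)*cos(2*x)/8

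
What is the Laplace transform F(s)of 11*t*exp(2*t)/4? 11/(4*(s - 2)^2)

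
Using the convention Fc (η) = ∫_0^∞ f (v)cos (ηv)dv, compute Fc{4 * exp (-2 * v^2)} sqrt (2) * sqrt (pi) * exp (-η^2/8)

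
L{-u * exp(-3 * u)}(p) -1/(p + 3)^2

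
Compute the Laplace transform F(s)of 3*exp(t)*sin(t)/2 3/(2*((s - 1)^2 + 1))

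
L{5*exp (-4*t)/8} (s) 5/ (8*(s + 4))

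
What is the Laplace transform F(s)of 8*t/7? 8/(7*s^2)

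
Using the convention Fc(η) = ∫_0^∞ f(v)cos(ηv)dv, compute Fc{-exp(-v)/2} -1/(2*η^2 + 2)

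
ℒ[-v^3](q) -6/q^4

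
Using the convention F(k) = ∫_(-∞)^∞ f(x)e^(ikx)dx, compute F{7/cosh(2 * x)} 7 * pi/(2 * cosh(pi * k/4))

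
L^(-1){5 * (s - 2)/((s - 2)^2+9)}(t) 5 * exp(2 * t) * cos(3 * t)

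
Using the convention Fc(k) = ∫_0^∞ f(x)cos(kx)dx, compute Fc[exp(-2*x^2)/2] sqrt(2)*sqrt(pi)*exp(-k^2/8)/8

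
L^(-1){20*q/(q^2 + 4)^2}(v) 5*v*sin(2*v)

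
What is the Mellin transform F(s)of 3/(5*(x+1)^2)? -3*pi*(s - 1)/(5*sin(pi*s))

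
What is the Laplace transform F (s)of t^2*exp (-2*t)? 2/ (s + 2)^3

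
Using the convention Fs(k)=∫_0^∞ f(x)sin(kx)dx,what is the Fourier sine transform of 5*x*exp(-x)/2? 5*k/(k^2 + 1)^2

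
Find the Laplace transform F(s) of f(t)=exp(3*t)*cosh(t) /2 (s - 3) /(2*((s - 3) ^2 - 1) ) 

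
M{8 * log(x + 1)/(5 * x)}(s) -8 * pi * csc(pi * s)/(5 * s - 5)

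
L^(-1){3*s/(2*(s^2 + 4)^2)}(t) 3*t*sin(2*t)/8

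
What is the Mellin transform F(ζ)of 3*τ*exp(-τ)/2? 3*gamma(ζ + 1)/2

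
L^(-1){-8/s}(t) -8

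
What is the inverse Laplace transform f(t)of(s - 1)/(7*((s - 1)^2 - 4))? exp(t)*cosh(2*t)/7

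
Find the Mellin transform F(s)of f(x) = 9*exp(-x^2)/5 9*gamma(s/2)/10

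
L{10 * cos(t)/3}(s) 10 * s/(3 * (s^2 + 1))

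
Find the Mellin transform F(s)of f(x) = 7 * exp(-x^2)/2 7 * gamma(s/2)/4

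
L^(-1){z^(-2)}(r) r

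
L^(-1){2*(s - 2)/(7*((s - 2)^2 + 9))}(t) 2*exp(2*t)*cos(3*t)/7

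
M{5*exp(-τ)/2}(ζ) 5*gamma(ζ)/2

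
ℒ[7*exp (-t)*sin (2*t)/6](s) 7/ (3*( (s + 1)^2 + 4))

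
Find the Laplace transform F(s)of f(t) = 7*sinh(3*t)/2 21/(2*(s^2 - 9))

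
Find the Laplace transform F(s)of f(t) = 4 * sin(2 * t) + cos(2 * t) 8/(s^2 + 4) + s/(s^2 + 4)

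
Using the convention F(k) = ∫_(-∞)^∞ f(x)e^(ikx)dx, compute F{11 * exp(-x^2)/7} 11 * sqrt(pi) * exp(-k^2/4)/7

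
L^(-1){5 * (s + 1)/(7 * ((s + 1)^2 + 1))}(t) 5 * exp(-t) * cos(t)/7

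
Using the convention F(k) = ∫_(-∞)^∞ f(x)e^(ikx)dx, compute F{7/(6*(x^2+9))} 7*pi*exp(-3*Abs(k))/18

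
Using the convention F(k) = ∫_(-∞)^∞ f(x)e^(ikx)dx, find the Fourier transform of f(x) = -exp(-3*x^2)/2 -sqrt(3)*sqrt(pi)*exp(-k^2/12)/6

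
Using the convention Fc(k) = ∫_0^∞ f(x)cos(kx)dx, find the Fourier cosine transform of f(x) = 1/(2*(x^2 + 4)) pi*exp(-2*k)/8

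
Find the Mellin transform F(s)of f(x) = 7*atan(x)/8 -7*pi*sec(pi*s/2)/(16*s)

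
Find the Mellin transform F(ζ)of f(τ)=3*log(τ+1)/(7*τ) -3*pi*csc(pi*ζ)/(7*ζ - 7)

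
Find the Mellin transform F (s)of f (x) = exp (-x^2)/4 gamma (s/2)/8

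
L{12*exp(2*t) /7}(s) 12/(7*(s - 2) ) 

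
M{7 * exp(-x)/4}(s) 7 * gamma(s)/4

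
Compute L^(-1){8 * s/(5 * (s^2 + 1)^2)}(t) 4 * t * sin(t)/5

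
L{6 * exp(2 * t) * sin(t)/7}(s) 6/(7 * ((s - 2)^2 + 1))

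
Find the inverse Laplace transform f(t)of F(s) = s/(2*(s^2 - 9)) cosh(3*t)/2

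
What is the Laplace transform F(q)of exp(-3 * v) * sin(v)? 1/((q + 3)^2 + 1)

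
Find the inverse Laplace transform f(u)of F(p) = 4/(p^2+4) 2*sin(2*u)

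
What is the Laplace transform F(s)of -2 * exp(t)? -2/(s - 1)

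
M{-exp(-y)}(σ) -gamma(σ)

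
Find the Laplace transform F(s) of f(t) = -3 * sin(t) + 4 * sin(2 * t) 8/(s^2 + 4) - 3/(s^2 + 1) 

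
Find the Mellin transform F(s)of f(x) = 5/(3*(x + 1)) 5*pi*csc(pi*s)/3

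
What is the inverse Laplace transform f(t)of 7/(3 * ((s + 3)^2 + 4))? 7 * exp(-3 * t) * sin(2 * t)/6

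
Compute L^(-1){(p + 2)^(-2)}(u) u*exp(-2*u)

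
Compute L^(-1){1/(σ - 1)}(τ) exp(τ)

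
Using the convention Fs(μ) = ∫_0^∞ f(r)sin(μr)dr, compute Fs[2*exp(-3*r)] 2*μ/(μ^2+9)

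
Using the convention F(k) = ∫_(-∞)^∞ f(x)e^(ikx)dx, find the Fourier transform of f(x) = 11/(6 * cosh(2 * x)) 11 * pi/(12 * cosh(pi * k/4))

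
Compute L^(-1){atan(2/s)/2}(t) sin(2 * t)/(2 * t)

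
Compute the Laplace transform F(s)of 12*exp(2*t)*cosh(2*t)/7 12*(s - 2)/(7*s*(s - 4))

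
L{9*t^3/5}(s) 54/(5*s^4)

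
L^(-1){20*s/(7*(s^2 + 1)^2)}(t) 10*t*sin(t)/7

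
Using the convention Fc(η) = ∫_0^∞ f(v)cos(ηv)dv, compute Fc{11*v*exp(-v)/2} 11*(1 - η^2)/(2*(η^2+1)^2)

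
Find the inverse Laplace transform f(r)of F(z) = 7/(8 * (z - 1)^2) 7 * r * exp(r)/8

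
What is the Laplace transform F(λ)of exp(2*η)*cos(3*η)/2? (λ - 2)/(2*((λ - 2)^2 + 9))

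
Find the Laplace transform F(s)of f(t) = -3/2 -3/(2*s)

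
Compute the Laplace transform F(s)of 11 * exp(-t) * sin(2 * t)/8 11/(4 * ((s + 1)^2 + 4))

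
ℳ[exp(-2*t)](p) gamma(p)/2^p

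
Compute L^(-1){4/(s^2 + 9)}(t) 4 * sin(3 * t)/3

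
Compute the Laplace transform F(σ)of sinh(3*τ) 3/(σ^2 - 9)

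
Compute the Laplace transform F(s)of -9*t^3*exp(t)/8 -27/(4*(s - 1)^4)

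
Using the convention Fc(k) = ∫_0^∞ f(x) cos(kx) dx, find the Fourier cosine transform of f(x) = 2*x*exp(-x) 2*(1 - k^2) /(k^2 + 1) ^2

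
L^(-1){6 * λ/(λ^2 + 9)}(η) 6 * cos(3 * η)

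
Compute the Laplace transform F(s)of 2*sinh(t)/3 2/(3*(s^2 - 1))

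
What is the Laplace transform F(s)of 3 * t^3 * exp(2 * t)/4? 9/(2 * (s - 2)^4)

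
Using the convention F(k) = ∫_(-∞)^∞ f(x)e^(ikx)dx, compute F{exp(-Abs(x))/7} 2/(7*(k^2 + 1))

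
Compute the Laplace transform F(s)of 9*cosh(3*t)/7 9*s/(7*(s^2 - 9))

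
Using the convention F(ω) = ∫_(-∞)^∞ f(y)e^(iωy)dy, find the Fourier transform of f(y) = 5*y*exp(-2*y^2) 5*sqrt(2)*I*sqrt(pi)*ω*exp(-ω^2/8)/8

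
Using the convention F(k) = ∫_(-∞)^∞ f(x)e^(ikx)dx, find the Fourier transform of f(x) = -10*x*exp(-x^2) -5*I*sqrt(pi)*k*exp(-k^2/4)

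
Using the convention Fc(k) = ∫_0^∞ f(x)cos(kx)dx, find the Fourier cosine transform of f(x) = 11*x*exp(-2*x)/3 11*(4 - k^2)/(3*(k^2 + 4)^2)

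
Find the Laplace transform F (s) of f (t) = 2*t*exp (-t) 2/ (s+1) ^2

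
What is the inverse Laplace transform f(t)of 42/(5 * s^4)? 7 * t^3/5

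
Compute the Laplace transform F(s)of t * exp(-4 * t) (s+4)^(-2)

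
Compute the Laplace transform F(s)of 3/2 3/(2*s)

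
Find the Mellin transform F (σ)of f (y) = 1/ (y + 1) pi*csc (pi*σ)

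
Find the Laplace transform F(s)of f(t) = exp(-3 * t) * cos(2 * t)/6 (s + 3)/(6 * ((s + 3)^2 + 4))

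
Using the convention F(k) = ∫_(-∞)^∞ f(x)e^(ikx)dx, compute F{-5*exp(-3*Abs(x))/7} -30/(7*k^2 + 63)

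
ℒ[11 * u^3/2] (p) 33/p^4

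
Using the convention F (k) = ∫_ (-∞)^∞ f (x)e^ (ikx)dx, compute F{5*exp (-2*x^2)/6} 5*sqrt (2)*sqrt (pi)*exp (-k^2/8)/12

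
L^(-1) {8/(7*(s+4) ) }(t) 8*exp(-4*t) /7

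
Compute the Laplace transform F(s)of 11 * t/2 11/(2 * s^2)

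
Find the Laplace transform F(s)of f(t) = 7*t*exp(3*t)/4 7/(4*(s - 3)^2)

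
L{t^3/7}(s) 6/(7 * s^4)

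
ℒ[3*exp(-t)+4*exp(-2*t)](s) 3/(s+1)+4/(s+2)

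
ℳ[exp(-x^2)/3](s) gamma(s/2)/6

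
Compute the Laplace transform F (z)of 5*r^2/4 5/ (2*z^3)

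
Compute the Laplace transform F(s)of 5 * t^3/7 30/(7 * s^4)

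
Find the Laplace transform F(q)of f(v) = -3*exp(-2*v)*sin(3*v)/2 -9/(2*(q + 2)^2 + 18)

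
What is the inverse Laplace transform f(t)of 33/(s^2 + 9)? 11*sin(3*t)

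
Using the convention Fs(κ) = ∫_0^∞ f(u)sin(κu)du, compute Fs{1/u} pi/2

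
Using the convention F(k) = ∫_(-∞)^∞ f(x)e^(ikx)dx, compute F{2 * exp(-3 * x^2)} 2 * sqrt(3) * sqrt(pi) * exp(-k^2/12)/3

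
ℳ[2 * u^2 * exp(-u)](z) 2 * gamma(z + 2)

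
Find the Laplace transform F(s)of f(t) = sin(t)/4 1/(4*(s^2 + 1))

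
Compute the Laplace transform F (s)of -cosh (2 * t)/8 -s/ (8 * s^2-32)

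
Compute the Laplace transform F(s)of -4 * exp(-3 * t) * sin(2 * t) -8/((s + 3)^2 + 4)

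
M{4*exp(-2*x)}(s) 2^(2 - s)*gamma(s)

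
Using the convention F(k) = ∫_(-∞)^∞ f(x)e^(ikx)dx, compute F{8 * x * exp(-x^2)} 4 * I * sqrt(pi) * k * exp(-k^2/4)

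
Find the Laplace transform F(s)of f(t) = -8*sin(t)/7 -8/(7*s^2 + 7)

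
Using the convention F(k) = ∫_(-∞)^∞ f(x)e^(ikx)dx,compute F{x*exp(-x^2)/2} I*sqrt(pi)*k*exp(-k^2/4)/4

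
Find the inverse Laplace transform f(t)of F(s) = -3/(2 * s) -3/2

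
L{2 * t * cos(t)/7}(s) 2 * (s^2 - 1)/(7 * (s^2 + 1)^2)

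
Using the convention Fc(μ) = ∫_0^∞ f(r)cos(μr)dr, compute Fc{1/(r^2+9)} pi*exp(-3*μ)/6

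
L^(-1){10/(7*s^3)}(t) 5*t^2/7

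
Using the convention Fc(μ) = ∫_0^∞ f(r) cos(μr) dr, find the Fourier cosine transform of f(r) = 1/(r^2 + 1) pi*exp(-μ) /2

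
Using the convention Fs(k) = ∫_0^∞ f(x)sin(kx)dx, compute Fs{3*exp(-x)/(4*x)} 3*atan(k)/4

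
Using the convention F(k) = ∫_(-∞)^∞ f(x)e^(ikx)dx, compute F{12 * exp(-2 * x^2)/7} 6 * sqrt(2) * sqrt(pi) * exp(-k^2/8)/7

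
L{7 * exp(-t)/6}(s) 7/(6 * (s + 1))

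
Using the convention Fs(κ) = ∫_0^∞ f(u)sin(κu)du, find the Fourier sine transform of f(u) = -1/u -pi/2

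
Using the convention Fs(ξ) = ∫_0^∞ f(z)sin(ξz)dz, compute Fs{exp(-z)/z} atan(ξ)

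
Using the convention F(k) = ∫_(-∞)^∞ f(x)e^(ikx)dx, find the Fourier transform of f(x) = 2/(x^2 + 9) 2 * pi * exp(-3 * Abs(k))/3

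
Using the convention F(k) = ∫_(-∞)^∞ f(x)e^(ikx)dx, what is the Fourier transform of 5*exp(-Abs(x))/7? 10/(7*(k^2 + 1))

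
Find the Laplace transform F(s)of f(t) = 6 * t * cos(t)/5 6 * (s^2 - 1)/(5 * (s^2 + 1)^2)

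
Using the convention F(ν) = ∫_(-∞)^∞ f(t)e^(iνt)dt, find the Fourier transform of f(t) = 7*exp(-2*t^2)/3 7*sqrt(2)*sqrt(pi)*exp(-ν^2/8)/6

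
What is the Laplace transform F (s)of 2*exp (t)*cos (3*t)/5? 2*(s - 1)/ (5*( (s - 1)^2 + 9))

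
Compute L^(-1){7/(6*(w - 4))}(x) 7*exp(4*x)/6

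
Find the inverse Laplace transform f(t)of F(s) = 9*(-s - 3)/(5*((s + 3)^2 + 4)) -9*exp(-3*t)*cos(2*t)/5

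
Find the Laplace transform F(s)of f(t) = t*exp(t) (s - 1)^(-2)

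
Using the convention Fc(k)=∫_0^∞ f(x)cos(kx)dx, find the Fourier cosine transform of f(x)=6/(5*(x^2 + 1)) 3*pi*exp(-k)/5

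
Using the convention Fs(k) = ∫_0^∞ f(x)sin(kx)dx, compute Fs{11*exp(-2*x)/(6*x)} 11*atan(k/2)/6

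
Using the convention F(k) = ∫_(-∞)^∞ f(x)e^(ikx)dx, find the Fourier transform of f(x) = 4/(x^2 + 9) 4*pi*exp(-3*Abs(k))/3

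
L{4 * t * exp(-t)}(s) 4/(s + 1)^2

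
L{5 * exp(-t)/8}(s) 5/(8 * (s + 1))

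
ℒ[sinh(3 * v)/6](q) 1/(2 * (q^2-9))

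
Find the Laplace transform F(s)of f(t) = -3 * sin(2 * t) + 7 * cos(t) 7 * s/(s^2 + 1) - 6/(s^2 + 4)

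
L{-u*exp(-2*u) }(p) -1/(p+2) ^2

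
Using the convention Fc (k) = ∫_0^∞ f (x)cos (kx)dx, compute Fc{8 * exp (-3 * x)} 24/ (k^2+9)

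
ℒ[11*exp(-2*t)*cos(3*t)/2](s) 11*(s + 2)/(2*((s + 2)^2 + 9))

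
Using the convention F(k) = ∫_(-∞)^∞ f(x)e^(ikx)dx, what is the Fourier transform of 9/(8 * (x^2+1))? 9 * pi * exp(-Abs(k))/8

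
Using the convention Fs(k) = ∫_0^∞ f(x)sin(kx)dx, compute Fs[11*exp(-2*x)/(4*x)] 11*atan(k/2)/4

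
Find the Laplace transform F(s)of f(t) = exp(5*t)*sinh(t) 1/((s - 5)^2 - 1)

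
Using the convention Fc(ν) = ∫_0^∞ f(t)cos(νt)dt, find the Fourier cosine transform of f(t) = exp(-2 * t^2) sqrt(2) * sqrt(pi) * exp(-ν^2/8)/4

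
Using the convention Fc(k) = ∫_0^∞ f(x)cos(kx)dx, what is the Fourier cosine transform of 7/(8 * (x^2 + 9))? 7 * pi * exp(-3 * k)/48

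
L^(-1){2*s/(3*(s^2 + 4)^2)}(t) t*sin(2*t)/6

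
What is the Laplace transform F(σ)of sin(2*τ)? 2/(σ^2+4)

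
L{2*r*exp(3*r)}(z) 2/(z - 3)^2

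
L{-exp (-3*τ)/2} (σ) -1/ (2*σ + 6)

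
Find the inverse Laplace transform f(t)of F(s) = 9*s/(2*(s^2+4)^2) 9*t*sin(2*t)/8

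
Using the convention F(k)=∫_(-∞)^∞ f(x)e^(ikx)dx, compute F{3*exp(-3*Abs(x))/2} 9/(k^2 + 9)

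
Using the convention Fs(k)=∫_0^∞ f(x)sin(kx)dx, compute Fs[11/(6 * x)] 11 * pi/12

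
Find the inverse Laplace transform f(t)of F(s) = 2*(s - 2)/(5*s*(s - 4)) 2*exp(2*t)*cosh(2*t)/5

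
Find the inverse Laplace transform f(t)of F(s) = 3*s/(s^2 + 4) 3*cos(2*t)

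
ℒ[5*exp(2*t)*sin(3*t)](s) 15/((s - 2)^2 + 9)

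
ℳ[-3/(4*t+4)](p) -3*pi*csc(pi*p)/4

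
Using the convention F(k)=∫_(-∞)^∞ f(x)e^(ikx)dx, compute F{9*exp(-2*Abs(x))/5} 36/(5*(k^2+4))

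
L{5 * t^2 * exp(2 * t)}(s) 10/(s - 2)^3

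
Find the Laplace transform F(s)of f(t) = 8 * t 8/s^2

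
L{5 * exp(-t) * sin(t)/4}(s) 5/(4 * ((s + 1)^2 + 1))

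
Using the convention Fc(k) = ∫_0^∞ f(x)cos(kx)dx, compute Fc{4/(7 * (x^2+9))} 2 * pi * exp(-3 * k)/21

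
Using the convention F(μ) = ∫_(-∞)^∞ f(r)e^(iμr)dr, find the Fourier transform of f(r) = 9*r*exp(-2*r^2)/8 9*sqrt(2)*I*sqrt(pi)*μ*exp(-μ^2/8)/64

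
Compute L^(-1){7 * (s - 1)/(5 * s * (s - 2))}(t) 7 * exp(t) * cosh(t)/5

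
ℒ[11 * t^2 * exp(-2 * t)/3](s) 22/(3 * (s + 2)^3)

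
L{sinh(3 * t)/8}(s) 3/(8 * (s^2 - 9))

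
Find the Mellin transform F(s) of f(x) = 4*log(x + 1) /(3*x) -4*pi*csc(pi*s) /(3*s - 3) 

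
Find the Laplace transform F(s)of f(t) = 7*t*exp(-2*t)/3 7/(3*(s + 2)^2)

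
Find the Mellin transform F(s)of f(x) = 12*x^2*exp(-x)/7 12*gamma(s + 2)/7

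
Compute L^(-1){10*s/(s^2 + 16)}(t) 10*cos(4*t)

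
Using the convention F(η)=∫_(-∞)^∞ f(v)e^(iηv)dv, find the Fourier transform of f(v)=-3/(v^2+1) -3*pi*exp(-Abs(η))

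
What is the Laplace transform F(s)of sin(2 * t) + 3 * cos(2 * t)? 2/(s^2 + 4) + 3 * s/(s^2 + 4)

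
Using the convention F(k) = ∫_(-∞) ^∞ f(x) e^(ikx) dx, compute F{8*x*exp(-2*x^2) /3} sqrt(2)*I*sqrt(pi)*k*exp(-k^2/8) /3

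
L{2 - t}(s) 2/s - 1/s^2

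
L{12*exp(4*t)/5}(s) 12/(5*(s - 4))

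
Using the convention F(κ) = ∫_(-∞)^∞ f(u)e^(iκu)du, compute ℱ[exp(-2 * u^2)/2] sqrt(2) * sqrt(pi) * exp(-κ^2/8)/4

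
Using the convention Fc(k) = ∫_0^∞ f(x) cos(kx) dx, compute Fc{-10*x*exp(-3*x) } 10*(k^2 - 9) /(k^2+9) ^2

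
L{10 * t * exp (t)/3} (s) 10/ (3 * (s - 1)^2)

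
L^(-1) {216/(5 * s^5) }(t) 9 * t^4/5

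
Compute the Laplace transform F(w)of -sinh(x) -1/(w^2 - 1)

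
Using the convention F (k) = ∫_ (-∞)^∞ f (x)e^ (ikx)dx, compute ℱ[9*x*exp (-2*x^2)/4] 9*sqrt (2)*I*sqrt (pi)*k*exp (-k^2/8)/32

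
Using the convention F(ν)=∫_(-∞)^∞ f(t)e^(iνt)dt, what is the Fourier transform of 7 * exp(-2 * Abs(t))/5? 28/(5 * (ν^2+4))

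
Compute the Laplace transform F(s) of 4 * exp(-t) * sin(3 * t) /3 4/((s + 1) ^2 + 9) 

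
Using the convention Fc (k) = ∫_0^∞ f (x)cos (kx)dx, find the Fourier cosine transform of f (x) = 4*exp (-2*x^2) sqrt (2)*sqrt (pi)*exp (-k^2/8)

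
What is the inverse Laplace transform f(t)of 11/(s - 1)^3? 11 * t^2 * exp(t)/2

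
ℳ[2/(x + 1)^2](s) -2*pi*(s - 1)/sin(pi*s)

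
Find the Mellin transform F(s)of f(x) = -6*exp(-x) -6*gamma(s)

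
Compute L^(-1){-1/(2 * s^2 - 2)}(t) -sinh(t)/2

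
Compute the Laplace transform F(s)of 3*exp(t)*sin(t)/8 3/(8*((s - 1)^2 + 1))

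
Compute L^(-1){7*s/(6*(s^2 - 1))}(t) 7*cosh(t)/6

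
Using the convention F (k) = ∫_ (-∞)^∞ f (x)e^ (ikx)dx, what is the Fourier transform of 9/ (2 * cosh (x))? 9 * pi/ (2 * cosh (pi * k/2))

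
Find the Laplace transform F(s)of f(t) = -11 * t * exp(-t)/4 -11/(4 * (s + 1)^2)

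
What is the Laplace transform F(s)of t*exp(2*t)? (s - 2)^(-2)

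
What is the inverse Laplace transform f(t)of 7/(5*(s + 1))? 7*exp(-t)/5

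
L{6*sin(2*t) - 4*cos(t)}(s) 12/(s^2 + 4) - 4*s/(s^2 + 1)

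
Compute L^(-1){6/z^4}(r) r^3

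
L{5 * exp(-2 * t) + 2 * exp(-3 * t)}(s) 5/(s + 2) + 2/(s + 3)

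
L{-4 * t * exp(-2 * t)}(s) -4/(s + 2)^2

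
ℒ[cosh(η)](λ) λ/(λ^2 - 1)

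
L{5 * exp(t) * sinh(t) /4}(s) 5/(4 * s * (s - 2) ) 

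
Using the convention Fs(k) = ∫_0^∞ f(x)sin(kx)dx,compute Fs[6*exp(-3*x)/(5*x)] 6*atan(k/3)/5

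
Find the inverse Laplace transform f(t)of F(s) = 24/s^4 4*t^3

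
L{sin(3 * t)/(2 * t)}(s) atan(3/s)/2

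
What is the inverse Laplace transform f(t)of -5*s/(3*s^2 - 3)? -5*cosh(t)/3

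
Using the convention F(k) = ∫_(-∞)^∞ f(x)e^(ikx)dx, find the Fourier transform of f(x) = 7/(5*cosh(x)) 7*pi/(5*cosh(pi*k/2))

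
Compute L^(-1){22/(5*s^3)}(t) 11*t^2/5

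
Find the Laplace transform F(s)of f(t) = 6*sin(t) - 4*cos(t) 6/(s^2 + 1) - 4*s/(s^2 + 1)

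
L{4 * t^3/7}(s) 24/(7 * s^4)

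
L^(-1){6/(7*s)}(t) 6/7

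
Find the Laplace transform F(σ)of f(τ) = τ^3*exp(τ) 6/(σ - 1)^4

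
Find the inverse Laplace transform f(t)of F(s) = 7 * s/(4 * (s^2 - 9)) 7 * cosh(3 * t)/4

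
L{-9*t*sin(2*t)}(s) -36*s/(s^2 + 4)^2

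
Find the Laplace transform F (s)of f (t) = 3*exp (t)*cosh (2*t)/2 3*(s - 1)/ (2*( (s - 1)^2 - 4))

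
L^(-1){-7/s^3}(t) -7*t^2/2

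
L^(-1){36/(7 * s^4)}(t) 6 * t^3/7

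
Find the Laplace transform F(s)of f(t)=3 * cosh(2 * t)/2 3 * s/(2 * (s^2 - 4))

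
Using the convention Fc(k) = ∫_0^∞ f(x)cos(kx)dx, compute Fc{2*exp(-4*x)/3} 8/(3*(k^2 + 16))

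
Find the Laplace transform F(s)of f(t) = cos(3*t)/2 s/(2*(s^2 + 9))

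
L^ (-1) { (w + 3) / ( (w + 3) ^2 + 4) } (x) exp (-3 * x) * cos (2 * x) 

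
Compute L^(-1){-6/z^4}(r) -r^3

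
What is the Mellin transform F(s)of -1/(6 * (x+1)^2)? pi * (s - 1)/(6 * sin(pi * s))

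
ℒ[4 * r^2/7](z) 8/(7 * z^3)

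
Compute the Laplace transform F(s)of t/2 1/(2*s^2)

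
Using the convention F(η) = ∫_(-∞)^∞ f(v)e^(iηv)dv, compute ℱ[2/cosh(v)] 2*pi/cosh(pi*η/2)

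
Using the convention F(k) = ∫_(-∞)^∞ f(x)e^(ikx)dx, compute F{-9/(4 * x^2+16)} -9 * pi * exp(-2 * Abs(k))/8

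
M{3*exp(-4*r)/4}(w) 3*gamma(w)/(4*2^(2*w))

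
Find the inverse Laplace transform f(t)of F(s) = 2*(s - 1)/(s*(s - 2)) 2*exp(t)*cosh(t)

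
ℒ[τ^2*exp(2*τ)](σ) 2/(σ - 2)^3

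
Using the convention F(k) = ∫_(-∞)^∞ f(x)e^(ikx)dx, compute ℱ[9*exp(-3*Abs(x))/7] 54/(7*(k^2 + 9))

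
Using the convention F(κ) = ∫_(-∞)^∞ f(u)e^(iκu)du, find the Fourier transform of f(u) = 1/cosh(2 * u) pi/(2 * cosh(pi * κ/4))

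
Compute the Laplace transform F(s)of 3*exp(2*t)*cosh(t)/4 3*(s - 2)/(4*((s - 2)^2 - 1))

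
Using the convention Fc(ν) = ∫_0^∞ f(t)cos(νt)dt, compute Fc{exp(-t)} 1/(ν^2+1)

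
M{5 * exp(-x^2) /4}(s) 5 * gamma(s/2) /8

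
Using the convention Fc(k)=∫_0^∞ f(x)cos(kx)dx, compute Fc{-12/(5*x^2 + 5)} -6*pi*exp(-k)/5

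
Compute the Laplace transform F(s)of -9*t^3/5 -54/(5*s^4)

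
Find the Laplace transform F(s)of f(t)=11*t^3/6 11/s^4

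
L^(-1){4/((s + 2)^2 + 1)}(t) 4*exp(-2*t)*sin(t)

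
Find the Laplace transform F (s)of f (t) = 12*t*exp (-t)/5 12/ (5*(s + 1)^2)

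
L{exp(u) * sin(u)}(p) 1/((p - 1)^2 + 1)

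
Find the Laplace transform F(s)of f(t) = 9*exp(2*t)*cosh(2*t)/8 9*(s - 2)/(8*s*(s - 4))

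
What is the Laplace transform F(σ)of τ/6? 1/(6 * σ^2)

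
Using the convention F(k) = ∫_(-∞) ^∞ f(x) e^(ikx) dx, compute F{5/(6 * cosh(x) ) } 5 * pi/(6 * cosh(pi * k/2) ) 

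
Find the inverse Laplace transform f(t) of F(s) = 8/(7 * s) 8/7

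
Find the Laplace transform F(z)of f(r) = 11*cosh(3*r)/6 11*z/(6*(z^2 - 9))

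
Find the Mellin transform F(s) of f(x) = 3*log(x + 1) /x -3*pi*csc(pi*s) /(s - 1) 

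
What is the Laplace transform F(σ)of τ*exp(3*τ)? (σ - 3)^(-2)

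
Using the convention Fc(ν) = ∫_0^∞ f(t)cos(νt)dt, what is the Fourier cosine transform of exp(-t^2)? sqrt(pi)*exp(-ν^2/4)/2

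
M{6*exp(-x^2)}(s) 3*gamma(s/2)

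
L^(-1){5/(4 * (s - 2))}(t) 5 * exp(2 * t)/4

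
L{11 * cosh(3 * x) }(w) 11 * w/(w^2 - 9) 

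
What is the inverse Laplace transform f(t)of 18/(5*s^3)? 9*t^2/5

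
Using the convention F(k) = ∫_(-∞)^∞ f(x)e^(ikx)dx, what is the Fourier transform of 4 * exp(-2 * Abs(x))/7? 16/(7 * (k^2 + 4))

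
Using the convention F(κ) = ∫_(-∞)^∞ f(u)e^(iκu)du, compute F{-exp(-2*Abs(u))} -4/(κ^2 + 4)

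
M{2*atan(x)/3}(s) -pi*sec(pi*s/2)/(3*s)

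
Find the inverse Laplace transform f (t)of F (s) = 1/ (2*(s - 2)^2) t*exp (2*t)/2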